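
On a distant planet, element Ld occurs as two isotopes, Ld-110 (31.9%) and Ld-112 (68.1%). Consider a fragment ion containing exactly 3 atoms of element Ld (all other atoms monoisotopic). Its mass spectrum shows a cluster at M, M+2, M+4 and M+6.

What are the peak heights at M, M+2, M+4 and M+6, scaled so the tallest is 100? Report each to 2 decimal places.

7.31 : 46.84 : 100.00 : 71.16

Each Ld atom is independently Ld-110 (p = 0.319) or Ld-112 (q = 0.681); the cluster is the binomial expansion (p + q)^3.
P(M) = 0.319^3 = 0.032462
P(M+2) = 3 × 0.319^2 × 0.681^1 = 0.207898
P(M+4) = 3 × 0.319^1 × 0.681^2 = 0.443819
P(M+6) = 0.681^3 = 0.315821
The M+4 peak is largest (0.443819); scaling to 100 gives 7.31 : 46.84 : 100.00 : 71.16.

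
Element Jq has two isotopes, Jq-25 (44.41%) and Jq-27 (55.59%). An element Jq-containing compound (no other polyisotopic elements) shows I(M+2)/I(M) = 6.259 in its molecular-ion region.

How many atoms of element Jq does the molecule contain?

5

For n independent Jq atoms, I(M+2)/I(M) = n · (abundance Jq-27) / (abundance Jq-25) = n · 0.5559/0.4441.
n = 6.259 × 0.4441/0.5559 = 5.00 ≈ 5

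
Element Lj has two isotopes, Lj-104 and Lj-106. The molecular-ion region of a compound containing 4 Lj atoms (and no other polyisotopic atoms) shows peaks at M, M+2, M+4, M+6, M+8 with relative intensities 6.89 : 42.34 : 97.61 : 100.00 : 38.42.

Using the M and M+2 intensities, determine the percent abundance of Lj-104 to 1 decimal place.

If p is the fraction of Lj that is Lj-104, then I(M+2)/I(M) = [C(4,1)·p^3·(1−p)] / p^4 = 4·(1−p)/p = 42.34/6.89 = 6.1451
(1−p)/p = 6.1451/4 = 1.5363  ⇒  p = 1/(1 + 1.5363) = 0.3943
Lj-104: 39.4%, Lj-106: 60.6%.

39.4%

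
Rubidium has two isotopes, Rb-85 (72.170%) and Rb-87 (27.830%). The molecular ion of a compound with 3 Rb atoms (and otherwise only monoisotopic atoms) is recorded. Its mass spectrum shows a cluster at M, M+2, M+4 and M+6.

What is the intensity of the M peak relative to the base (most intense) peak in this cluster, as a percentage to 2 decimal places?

Binomial terms of (0.72170 + 0.27830)^3: M 0.3759, M+2 0.4349, M+4 0.1677, M+6 0.0216 → M+2 is the base peak.
P(M+2) = C(3,1) × 0.72170^2 × 0.27830^1 = 3 × 0.52085089 × 0.2783 = 0.434858 (base)
P(M) = C(3,0) × 0.72170^3 × 0.27830^0 = 1 × 0.37589809 × 1.0000 = 0.375898
Relative intensity = 0.375898 / 0.434858 × 100 = 86.44

86.44%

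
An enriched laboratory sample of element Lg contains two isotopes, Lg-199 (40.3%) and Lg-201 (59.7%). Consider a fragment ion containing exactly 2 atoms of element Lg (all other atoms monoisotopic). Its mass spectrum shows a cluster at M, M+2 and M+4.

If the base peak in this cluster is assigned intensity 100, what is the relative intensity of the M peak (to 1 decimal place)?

33.8

Term probabilities: M 0.1624, M+2 0.4812, M+4 0.3564. Base peak = M+2.
P(M+2) = C(2,1) × 0.403^1 × 0.597^1 = 2 × 0.4030 × 0.5970 = 0.481182 (base)
P(M) = C(2,0) × 0.403^2 × 0.597^0 = 1 × 0.162409 × 1.0000 = 0.162409
Relative intensity = 0.162409 / 0.481182 × 100 = 33.8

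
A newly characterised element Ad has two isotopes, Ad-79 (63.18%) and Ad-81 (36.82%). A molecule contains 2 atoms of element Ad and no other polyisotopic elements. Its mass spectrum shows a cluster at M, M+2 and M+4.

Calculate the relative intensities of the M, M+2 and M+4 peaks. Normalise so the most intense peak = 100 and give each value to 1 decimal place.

Expanding (0.6318 + 0.3682)^2:
P(M) = 0.6318^2 = 0.399171
P(M+2) = 2 × 0.6318^1 × 0.3682^1 = 0.465258
P(M+4) = 0.3682^2 = 0.135571
The M+2 peak is largest (0.465258); scaling to 100 gives 85.8 : 100.0 : 29.1.

85.8 : 100.0 : 29.1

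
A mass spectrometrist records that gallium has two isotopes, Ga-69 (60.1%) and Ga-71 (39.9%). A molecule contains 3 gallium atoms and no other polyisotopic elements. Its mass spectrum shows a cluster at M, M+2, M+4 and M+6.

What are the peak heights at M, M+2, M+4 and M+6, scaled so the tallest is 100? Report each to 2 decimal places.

50.21 : 100.00 : 66.39 : 14.69

Each Ga atom is independently Ga-69 (p = 0.601) or Ga-71 (q = 0.399); the cluster is the binomial expansion (p + q)^3.
P(M) = 0.601^3 = 0.217082
P(M+2) = 3 × 0.601^2 × 0.399^1 = 0.432358
P(M+4) = 3 × 0.601^1 × 0.399^2 = 0.287039
P(M+6) = 0.399^3 = 0.063521
The M+2 peak is largest (0.432358); scaling to 100 gives 50.21 : 100.00 : 66.39 : 14.69.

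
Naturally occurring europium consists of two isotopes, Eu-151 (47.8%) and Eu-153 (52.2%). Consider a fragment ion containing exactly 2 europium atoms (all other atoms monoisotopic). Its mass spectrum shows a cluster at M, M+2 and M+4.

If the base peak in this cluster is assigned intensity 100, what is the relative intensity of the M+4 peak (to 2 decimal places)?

(0.478 + 0.522)^2 gives M 0.2285, M+2 0.4990, M+4 0.2725; the largest is M+2.
P(M+2) = C(2,1) × 0.478^1 × 0.522^1 = 2 × 0.4780 × 0.5220 = 0.499032 (base)
P(M+4) = C(2,2) × 0.478^0 × 0.522^2 = 1 × 1.0000 × 0.272484 = 0.272484
Relative intensity = 0.272484 / 0.499032 × 100 = 54.60

54.60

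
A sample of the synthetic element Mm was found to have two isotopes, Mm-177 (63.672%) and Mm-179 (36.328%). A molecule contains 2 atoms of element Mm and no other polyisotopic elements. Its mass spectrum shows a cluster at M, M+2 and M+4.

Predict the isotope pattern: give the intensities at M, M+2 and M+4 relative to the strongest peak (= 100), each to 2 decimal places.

87.63 : 100.00 : 28.53

The 2 Mm atoms are independent, so intensities follow the terms of (0.63672 + 0.36328)^2.
P(M) = 0.63672^2 = 0.405412
P(M+2) = 2 × 0.63672^1 × 0.36328^1 = 0.462615
P(M+4) = 0.36328^2 = 0.131972
The M+2 peak is largest (0.462615); scaling to 100 gives 87.63 : 100.00 : 28.53.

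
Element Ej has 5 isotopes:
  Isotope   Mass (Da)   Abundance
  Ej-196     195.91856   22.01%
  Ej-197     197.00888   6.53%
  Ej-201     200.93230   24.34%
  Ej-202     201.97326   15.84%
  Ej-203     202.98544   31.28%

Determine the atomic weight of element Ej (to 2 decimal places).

200.38 Da

The abundance-weighted mean is 0.2201 × 195.91856 + 0.0653 × 197.00888 + 0.2434 × 200.93230 + 0.1584 × 201.97326 + 0.3128 × 202.98544
= 43.121675 + 12.864680 + 48.906922 + 31.992564 + 63.493846 = 200.379687 Da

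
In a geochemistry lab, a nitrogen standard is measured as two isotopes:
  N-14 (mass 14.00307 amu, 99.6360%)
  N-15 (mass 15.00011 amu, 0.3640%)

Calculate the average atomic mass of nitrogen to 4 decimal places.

The abundance-weighted mean is 0.996360 × 14.00307 + 0.003640 × 15.00011
= 13.952099 + 0.054600 = 14.006699 amu

14.0067 amu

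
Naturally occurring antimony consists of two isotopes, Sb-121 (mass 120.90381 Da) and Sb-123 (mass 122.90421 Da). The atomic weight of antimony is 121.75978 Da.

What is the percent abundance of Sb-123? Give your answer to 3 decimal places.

Writing the weighted mean with unknown fraction x of Sb-121:
120.90381·x + 122.90421·(1 − x) = 121.75978
(120.90381 − 122.90421)·x = 121.75978 − 122.90421
x = -1.14443 / -2.00040 = 0.57210 → 57.210% Sb-121, 42.790% Sb-123.

42.790%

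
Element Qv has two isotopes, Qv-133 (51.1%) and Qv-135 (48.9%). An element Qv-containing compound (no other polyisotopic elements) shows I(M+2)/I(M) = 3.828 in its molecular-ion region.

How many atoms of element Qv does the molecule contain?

The M+2/M ratio from n Qv atoms is n · q/p = n · 0.489/0.511.
n = 3.828 × 0.511/0.489 = 4.00 ≈ 4

4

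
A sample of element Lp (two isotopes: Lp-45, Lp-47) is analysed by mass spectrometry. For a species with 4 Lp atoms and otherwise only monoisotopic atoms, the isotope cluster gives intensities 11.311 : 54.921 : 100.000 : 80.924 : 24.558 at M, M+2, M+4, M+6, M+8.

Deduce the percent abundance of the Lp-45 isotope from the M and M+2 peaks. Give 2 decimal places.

Write p for the Lp-45 fraction. I(M+2)/I(M) = [C(4,1)·p^3·(1−p)] / p^4 = 4·(1−p)/p = 54.921/11.311 = 4.8555
(1−p)/p = 4.8555/4 = 1.2139  ⇒  p = 1/(1 + 1.2139) = 0.4517
Lp-45: 45.17%, Lp-47: 54.83%.

45.17%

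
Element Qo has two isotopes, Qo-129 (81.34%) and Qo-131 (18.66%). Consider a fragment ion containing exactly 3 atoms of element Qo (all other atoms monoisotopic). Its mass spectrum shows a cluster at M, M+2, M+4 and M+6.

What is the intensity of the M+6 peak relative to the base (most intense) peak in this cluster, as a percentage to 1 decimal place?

1.2%

Binomial terms of (0.8134 + 0.1866)^3: M 0.5382, M+2 0.3704, M+4 0.0850, M+6 0.0065 → M is the base peak.
P(M) = C(3,0) × 0.8134^3 × 0.1866^0 = 1 × 0.53816135 × 1.0000 = 0.538161 (base)
P(M+6) = C(3,3) × 0.8134^0 × 0.1866^3 = 1 × 1.0000 × 0.00649733 = 0.006497
Relative intensity = 0.006497 / 0.538161 × 100 = 1.2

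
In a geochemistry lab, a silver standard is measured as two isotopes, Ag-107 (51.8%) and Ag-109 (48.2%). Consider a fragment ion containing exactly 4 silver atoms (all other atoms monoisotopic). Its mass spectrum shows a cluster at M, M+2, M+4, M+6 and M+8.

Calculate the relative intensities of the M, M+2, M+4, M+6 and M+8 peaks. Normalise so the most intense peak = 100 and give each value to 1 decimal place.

19.2 : 71.6 : 100.0 : 62.0 : 14.4

Expanding (0.518 + 0.482)^4:
P(M) = 0.518^4 = 0.071998
P(M+2) = 4 × 0.518^3 × 0.482^1 = 0.267976
P(M+4) = 6 × 0.518^2 × 0.482^2 = 0.374029
P(M+6) = 4 × 0.518^1 × 0.482^3 = 0.232023
P(M+8) = 0.482^4 = 0.053974
The M+4 peak is largest (0.374029); scaling to 100 gives 19.2 : 71.6 : 100.0 : 62.0 : 14.4.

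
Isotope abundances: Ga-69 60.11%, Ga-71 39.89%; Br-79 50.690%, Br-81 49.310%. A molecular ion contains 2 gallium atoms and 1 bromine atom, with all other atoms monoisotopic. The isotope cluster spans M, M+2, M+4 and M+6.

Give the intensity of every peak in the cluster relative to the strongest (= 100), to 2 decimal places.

43.48 : 100.00 : 75.28 : 18.63

Gallium pattern (n=2): 0.36132121 : 0.47955758 : 0.15912121
Bromine pattern (n=1): 0.5069 : 0.4931
Convolve the two distributions (both contribute in 2-u steps):
  M: 0.36132121×0.5069 = 0.183154
  M+2: 0.36132121×0.4931 + 0.47955758×0.5069 = 0.421255
  M+4: 0.47955758×0.4931 + 0.15912121×0.5069 = 0.317128
  M+6: 0.15912121×0.4931 = 0.078463
Scale to base peak (0.421255) = 100: 43.48 : 100.00 : 75.28 : 18.63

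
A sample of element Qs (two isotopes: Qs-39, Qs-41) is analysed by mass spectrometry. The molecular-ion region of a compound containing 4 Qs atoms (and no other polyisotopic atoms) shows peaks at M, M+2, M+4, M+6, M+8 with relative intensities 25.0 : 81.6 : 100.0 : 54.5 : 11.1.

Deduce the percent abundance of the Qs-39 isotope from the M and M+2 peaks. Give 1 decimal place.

Let p = fractional abundance of Qs-39. I(M+2)/I(M) = [C(4,1)·p^3·(1−p)] / p^4 = 4·(1−p)/p = 81.6/25.0 = 3.2640
(1−p)/p = 3.2640/4 = 0.8160  ⇒  p = 1/(1 + 0.8160) = 0.5507
Qs-39: 55.1%, Qs-41: 44.9%.

55.1%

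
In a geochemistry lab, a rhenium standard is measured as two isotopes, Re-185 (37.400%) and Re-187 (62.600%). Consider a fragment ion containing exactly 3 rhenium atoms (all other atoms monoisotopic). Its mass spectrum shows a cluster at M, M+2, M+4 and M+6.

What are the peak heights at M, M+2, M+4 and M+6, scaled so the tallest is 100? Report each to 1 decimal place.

11.9 : 59.7 : 100.0 : 55.8

Each Re atom is independently Re-185 (p = 0.37400) or Re-187 (q = 0.62600); the cluster is the binomial expansion (p + q)^3.
P(M) = 0.37400^3 = 0.052314
P(M+2) = 3 × 0.37400^2 × 0.62600^1 = 0.262687
P(M+4) = 3 × 0.37400^1 × 0.62600^2 = 0.439685
P(M+6) = 0.62600^3 = 0.245314
The M+4 peak is largest (0.439685); scaling to 100 gives 11.9 : 59.7 : 100.0 : 55.8.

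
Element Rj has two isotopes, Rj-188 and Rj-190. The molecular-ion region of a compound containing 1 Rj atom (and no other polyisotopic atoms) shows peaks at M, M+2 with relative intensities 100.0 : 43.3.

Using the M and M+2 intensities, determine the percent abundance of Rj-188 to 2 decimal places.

69.78%

If p is the fraction of Rj that is Rj-188, then I(M+2)/I(M) = [C(1,1)·p^0·(1−p)] / p^1 = 1·(1−p)/p = 43.3/100.0 = 0.4330
(1−p)/p = 0.4330/1 = 0.4330  ⇒  p = 1/(1 + 0.4330) = 0.6978
Rj-188: 69.78%, Rj-190: 30.22%.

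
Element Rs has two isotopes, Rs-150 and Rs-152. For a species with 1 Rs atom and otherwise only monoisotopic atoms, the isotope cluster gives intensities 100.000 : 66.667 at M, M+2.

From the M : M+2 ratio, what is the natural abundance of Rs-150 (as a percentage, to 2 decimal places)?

If p is the fraction of Rs that is Rs-150, then I(M+2)/I(M) = [C(1,1)·p^0·(1−p)] / p^1 = 1·(1−p)/p = 66.667/100.000 = 0.6667
(1−p)/p = 0.6667/1 = 0.6667  ⇒  p = 1/(1 + 0.6667) = 0.6000
Rs-150: 60.00%, Rs-152: 40.00%.

60.00%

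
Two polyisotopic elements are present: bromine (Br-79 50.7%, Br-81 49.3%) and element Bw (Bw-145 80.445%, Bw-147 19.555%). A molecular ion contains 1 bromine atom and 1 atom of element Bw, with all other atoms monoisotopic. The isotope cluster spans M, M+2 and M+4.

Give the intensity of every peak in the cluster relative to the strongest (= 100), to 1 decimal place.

82.3 : 100.0 : 19.4

Bromine pattern (n=1): 0.5070 : 0.4930
Element Bw pattern (n=1): 0.80445 : 0.19555
Convolve the two distributions (both contribute in 2-u steps):
  M: 0.5070×0.80445 = 0.407856
  M+2: 0.5070×0.19555 + 0.4930×0.80445 = 0.495738
  M+4: 0.4930×0.19555 = 0.096406
Scale to base peak (0.495738) = 100: 82.3 : 100.0 : 19.4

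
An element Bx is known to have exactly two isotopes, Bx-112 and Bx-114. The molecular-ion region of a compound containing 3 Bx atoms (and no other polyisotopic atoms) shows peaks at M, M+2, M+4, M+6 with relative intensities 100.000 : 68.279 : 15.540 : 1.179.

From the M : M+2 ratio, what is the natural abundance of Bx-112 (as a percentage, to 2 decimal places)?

Let p = fractional abundance of Bx-112. I(M+2)/I(M) = [C(3,1)·p^2·(1−p)] / p^3 = 3·(1−p)/p = 68.279/100.000 = 0.6828
(1−p)/p = 0.6828/3 = 0.2276  ⇒  p = 1/(1 + 0.2276) = 0.8146
Bx-112: 81.46%, Bx-114: 18.54%.

81.46%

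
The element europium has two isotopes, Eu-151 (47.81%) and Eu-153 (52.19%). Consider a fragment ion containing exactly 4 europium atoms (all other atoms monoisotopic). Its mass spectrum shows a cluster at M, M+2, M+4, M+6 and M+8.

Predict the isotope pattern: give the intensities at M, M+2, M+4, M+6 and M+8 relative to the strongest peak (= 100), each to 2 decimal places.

The 4 Eu atoms are independent, so intensities follow the terms of (0.4781 + 0.5219)^4.
P(M) = 0.4781^4 = 0.052249
P(M+2) = 4 × 0.4781^3 × 0.5219^1 = 0.228141
P(M+4) = 6 × 0.4781^2 × 0.5219^2 = 0.373563
P(M+6) = 4 × 0.4781^1 × 0.5219^3 = 0.271857
P(M+8) = 0.5219^4 = 0.074191
The M+4 peak is largest (0.373563); scaling to 100 gives 13.99 : 61.07 : 100.00 : 72.77 : 19.86.

13.99 : 61.07 : 100.00 : 72.77 : 19.86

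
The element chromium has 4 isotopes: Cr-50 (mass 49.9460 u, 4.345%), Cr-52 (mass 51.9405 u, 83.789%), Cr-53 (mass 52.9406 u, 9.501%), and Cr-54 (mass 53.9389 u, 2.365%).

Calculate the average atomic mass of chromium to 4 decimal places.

51.9961 u

Ar = Σ fᵢ·mᵢ = 0.04345 × 49.9460 + 0.83789 × 51.9405 + 0.09501 × 52.9406 + 0.02365 × 53.9389
= 2.17015 + 43.52043 + 5.02989 + 1.27565 = 51.99612 u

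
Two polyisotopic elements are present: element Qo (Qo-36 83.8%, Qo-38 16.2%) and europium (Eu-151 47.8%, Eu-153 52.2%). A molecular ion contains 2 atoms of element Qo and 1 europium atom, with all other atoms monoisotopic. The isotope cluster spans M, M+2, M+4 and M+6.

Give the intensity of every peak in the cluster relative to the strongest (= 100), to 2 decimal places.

67.63 : 100.00 : 31.08 : 2.76

Element Qo pattern (n=2): 0.702244 : 0.271512 : 0.026244
Europium pattern (n=1): 0.4780 : 0.5220
Convolve the two distributions (both contribute in 2-u steps):
  M: 0.702244×0.4780 = 0.335673
  M+2: 0.702244×0.5220 + 0.271512×0.4780 = 0.496354
  M+4: 0.271512×0.5220 + 0.026244×0.4780 = 0.154274
  M+6: 0.026244×0.5220 = 0.013699
Scale to base peak (0.496354) = 100: 67.63 : 100.00 : 31.08 : 2.76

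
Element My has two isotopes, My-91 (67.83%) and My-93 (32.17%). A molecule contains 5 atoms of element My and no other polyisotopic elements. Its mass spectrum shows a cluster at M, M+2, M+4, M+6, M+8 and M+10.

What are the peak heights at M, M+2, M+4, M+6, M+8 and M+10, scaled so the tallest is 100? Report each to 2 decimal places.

42.17 : 100.00 : 94.85 : 44.99 : 10.67 : 1.01

Each My atom is independently My-91 (p = 0.6783) or My-93 (q = 0.3217); the cluster is the binomial expansion (p + q)^5.
P(M) = 0.6783^5 = 0.143585
P(M+2) = 5 × 0.6783^4 × 0.3217^1 = 0.340493
P(M+4) = 10 × 0.6783^3 × 0.3217^2 = 0.322974
P(M+6) = 10 × 0.6783^2 × 0.3217^3 = 0.153178
P(M+8) = 5 × 0.6783^1 × 0.3217^4 = 0.036324
P(M+10) = 0.3217^5 = 0.003446
The M+2 peak is largest (0.340493); scaling to 100 gives 42.17 : 100.00 : 94.85 : 44.99 : 10.67 : 1.01.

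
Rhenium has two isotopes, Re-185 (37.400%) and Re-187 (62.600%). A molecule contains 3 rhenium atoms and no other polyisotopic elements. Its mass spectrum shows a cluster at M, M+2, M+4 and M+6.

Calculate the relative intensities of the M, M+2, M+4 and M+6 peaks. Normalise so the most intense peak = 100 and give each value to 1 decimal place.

11.9 : 59.7 : 100.0 : 55.8

The 3 Re atoms are independent, so intensities follow the terms of (0.37400 + 0.62600)^3.
P(M) = 0.37400^3 = 0.052314
P(M+2) = 3 × 0.37400^2 × 0.62600^1 = 0.262687
P(M+4) = 3 × 0.37400^1 × 0.62600^2 = 0.439685
P(M+6) = 0.62600^3 = 0.245314
The M+4 peak is largest (0.439685); scaling to 100 gives 11.9 : 59.7 : 100.0 : 55.8.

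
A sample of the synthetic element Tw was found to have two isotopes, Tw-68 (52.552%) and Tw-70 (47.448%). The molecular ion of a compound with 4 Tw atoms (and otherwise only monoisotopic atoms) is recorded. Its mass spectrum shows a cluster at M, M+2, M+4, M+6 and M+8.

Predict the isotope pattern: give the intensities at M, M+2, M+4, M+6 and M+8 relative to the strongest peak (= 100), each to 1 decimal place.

Expanding (0.52552 + 0.47448)^4:
P(M) = 0.52552^4 = 0.076271
P(M+2) = 4 × 0.52552^3 × 0.47448^1 = 0.275452
P(M+4) = 6 × 0.52552^2 × 0.47448^2 = 0.373049
P(M+6) = 4 × 0.52552^1 × 0.47448^3 = 0.224545
P(M+8) = 0.47448^4 = 0.050684
The M+4 peak is largest (0.373049); scaling to 100 gives 20.4 : 73.8 : 100.0 : 60.2 : 13.6.

20.4 : 73.8 : 100.0 : 60.2 : 13.6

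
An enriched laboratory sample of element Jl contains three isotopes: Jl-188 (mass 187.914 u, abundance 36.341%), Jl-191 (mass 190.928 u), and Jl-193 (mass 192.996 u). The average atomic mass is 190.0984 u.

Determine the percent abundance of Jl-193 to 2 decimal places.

Let x and y be the fractions of Jl-191 and Jl-193. Then x + y = 1 − 0.36341 = 0.63659 and 190.928x + 192.996y = 190.0984 − 0.36341×187.914 = 121.80857326.
Substituting: 190.928x + 192.996(0.63659 − x) = 121.80857326
(190.928 − 192.996)x = -1.05075038  ⇒  x = 0.50810, y = 0.12849
Jl-191: 50.81%, Jl-193: 12.85%.

12.85%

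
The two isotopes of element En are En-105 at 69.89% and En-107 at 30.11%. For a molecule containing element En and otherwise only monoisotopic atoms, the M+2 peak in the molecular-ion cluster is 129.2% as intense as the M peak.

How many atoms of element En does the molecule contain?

3

For n independent En atoms, I(M+2)/I(M) = n · (abundance En-107) / (abundance En-105) = n · 0.3011/0.6989.
n = 1.292 × 0.6989/0.3011 = 3.00 ≈ 3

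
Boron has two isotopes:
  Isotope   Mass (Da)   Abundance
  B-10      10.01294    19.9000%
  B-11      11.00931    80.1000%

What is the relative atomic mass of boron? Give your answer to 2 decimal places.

The abundance-weighted mean is 0.199000 × 10.01294 + 0.801000 × 11.00931
= 1.992575 + 8.818457 = 10.811032 Da

10.81 Da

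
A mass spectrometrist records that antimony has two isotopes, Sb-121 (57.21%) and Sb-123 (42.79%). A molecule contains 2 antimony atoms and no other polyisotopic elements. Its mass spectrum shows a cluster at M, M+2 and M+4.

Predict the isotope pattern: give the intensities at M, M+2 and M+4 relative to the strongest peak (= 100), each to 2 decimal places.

66.85 : 100.00 : 37.40

Each Sb atom is independently Sb-121 (p = 0.5721) or Sb-123 (q = 0.4279); the cluster is the binomial expansion (p + q)^2.
P(M) = 0.5721^2 = 0.327298
P(M+2) = 2 × 0.5721^1 × 0.4279^1 = 0.489603
P(M+4) = 0.4279^2 = 0.183098
The M+2 peak is largest (0.489603); scaling to 100 gives 66.85 : 100.00 : 37.40.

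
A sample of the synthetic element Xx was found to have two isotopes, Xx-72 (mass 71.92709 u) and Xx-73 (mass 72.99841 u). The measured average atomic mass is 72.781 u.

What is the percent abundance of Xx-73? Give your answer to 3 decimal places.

Writing the weighted mean with unknown fraction x of Xx-72:
71.92709·x + 72.99841·(1 − x) = 72.781
(71.92709 − 72.99841)·x = 72.781 − 72.99841
x = -0.21741 / -1.07132 = 0.20294 → 20.294% Xx-72, 79.706% Xx-73.

79.706%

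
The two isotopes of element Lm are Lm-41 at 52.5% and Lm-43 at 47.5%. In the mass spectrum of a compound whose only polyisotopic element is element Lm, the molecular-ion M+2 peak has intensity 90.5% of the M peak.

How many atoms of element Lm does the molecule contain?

1

For n independent Lm atoms, I(M+2)/I(M) = n · (abundance Lm-43) / (abundance Lm-41) = n · 0.475/0.525.
n = 0.905 × 0.525/0.475 = 1.00 ≈ 1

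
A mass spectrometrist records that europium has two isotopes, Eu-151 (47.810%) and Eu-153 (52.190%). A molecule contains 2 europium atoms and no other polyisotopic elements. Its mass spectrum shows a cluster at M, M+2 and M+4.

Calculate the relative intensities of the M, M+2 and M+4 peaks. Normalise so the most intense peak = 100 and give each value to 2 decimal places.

45.80 : 100.00 : 54.58

The 2 Eu atoms are independent, so intensities follow the terms of (0.47810 + 0.52190)^2.
P(M) = 0.47810^2 = 0.228580
P(M+2) = 2 × 0.47810^1 × 0.52190^1 = 0.499041
P(M+4) = 0.52190^2 = 0.272380
The M+2 peak is largest (0.499041); scaling to 100 gives 45.80 : 100.00 : 54.58.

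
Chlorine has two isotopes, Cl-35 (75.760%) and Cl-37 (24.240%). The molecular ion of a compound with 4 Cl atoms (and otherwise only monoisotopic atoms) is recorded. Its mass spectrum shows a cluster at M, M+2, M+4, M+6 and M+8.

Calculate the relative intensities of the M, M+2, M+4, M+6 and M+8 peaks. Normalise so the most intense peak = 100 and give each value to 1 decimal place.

78.1 : 100.0 : 48.0 : 10.2 : 0.8

The 4 Cl atoms are independent, so intensities follow the terms of (0.75760 + 0.24240)^4.
P(M) = 0.75760^4 = 0.329428
P(M+2) = 4 × 0.75760^3 × 0.24240^1 = 0.421612
P(M+4) = 6 × 0.75760^2 × 0.24240^2 = 0.202347
P(M+6) = 4 × 0.75760^1 × 0.24240^3 = 0.043162
P(M+8) = 0.24240^4 = 0.003452
The M+2 peak is largest (0.421612); scaling to 100 gives 78.1 : 100.0 : 48.0 : 10.2 : 0.8.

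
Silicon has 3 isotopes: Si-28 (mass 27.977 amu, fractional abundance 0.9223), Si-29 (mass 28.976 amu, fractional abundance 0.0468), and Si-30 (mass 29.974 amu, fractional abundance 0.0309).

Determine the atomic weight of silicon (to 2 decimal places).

Ar = Σ fᵢ·mᵢ = 0.9223 × 27.977 + 0.0468 × 28.976 + 0.0309 × 29.974
= 25.8032 + 1.3561 + 0.9262 = 28.0855 amu

28.09 amu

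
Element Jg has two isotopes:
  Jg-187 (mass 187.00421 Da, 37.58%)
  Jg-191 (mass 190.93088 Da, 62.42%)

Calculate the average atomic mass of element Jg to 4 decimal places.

189.4552 Da

Weight each isotope mass by its fractional abundance: 0.3758 × 187.00421 + 0.6242 × 190.93088
= 70.276182 + 119.179055 = 189.455237 Da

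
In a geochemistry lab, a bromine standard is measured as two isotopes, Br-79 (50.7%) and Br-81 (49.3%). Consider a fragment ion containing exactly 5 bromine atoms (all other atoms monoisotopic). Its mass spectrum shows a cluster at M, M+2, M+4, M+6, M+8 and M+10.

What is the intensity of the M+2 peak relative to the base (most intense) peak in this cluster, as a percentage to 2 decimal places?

51.42%

Binomial terms of (0.507 + 0.493)^5: M 0.0335, M+2 0.1629, M+4 0.3168, M+6 0.3080, M+8 0.1497, M+10 0.0291 → M+4 is the base peak.
P(M+4) = C(5,2) × 0.507^3 × 0.493^2 = 10 × 0.13032384 × 0.243049 = 0.316751 (base)
P(M+2) = C(5,1) × 0.507^4 × 0.493^1 = 5 × 0.06607419 × 0.4930 = 0.162873
Relative intensity = 0.162873 / 0.316751 × 100 = 51.42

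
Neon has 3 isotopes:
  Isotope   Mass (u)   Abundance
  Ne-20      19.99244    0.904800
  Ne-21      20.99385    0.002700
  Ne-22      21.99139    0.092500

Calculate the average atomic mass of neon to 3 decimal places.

Average mass = Σ (abundance × isotope mass) = 0.904800 × 19.99244 + 0.002700 × 20.99385 + 0.092500 × 21.99139
= 18.089160 + 0.056683 + 2.034204 = 20.180047 u

20.180 u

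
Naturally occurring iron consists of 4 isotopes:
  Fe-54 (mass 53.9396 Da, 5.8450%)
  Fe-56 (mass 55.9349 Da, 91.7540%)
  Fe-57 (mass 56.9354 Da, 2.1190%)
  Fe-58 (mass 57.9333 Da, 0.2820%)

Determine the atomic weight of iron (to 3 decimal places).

55.845 Da

Weight each isotope mass by its fractional abundance: 0.058450 × 53.9396 + 0.917540 × 55.9349 + 0.021190 × 56.9354 + 0.002820 × 57.9333
= 3.15277 + 51.32251 + 1.20646 + 0.16337 = 55.84511 Da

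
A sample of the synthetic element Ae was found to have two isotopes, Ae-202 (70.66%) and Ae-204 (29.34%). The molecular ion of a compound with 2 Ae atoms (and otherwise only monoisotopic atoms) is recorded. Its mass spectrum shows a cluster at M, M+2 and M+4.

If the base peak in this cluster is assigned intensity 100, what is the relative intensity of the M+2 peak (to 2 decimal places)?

83.05

Term probabilities: M 0.4993, M+2 0.4146, M+4 0.0861. Base peak = M.
P(M) = C(2,0) × 0.7066^2 × 0.2934^0 = 1 × 0.49928356 × 1.0000 = 0.499284 (base)
P(M+2) = C(2,1) × 0.7066^1 × 0.2934^1 = 2 × 0.7066 × 0.2934 = 0.414633
Relative intensity = 0.414633 / 0.499284 × 100 = 83.05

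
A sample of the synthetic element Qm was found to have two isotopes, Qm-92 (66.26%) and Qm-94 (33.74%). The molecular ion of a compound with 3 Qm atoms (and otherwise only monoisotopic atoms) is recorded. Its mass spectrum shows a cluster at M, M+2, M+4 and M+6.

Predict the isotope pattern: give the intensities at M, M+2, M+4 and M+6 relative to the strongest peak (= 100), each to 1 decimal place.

65.5 : 100.0 : 50.9 : 8.6

Each Qm atom is independently Qm-92 (p = 0.6626) or Qm-94 (q = 0.3374); the cluster is the binomial expansion (p + q)^3.
P(M) = 0.6626^3 = 0.290907
P(M+2) = 3 × 0.6626^2 × 0.3374^1 = 0.444395
P(M+4) = 3 × 0.6626^1 × 0.3374^2 = 0.226289
P(M+6) = 0.3374^3 = 0.038409
The M+2 peak is largest (0.444395); scaling to 100 gives 65.5 : 100.0 : 50.9 : 8.6.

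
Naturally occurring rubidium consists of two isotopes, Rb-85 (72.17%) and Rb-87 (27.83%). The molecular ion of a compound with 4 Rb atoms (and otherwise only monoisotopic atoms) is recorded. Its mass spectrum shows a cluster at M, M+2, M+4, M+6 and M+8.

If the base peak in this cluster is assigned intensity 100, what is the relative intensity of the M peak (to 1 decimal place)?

Binomial terms of (0.7217 + 0.2783)^4: M 0.2713, M+2 0.4184, M+4 0.2420, M+6 0.0622, M+8 0.0060 → M+2 is the base peak.
P(M+2) = C(4,1) × 0.7217^3 × 0.2783^1 = 4 × 0.37589809 × 0.2783 = 0.418450 (base)
P(M) = C(4,0) × 0.7217^4 × 0.2783^0 = 1 × 0.27128565 × 1.0000 = 0.271286
Relative intensity = 0.271286 / 0.418450 × 100 = 64.8

64.8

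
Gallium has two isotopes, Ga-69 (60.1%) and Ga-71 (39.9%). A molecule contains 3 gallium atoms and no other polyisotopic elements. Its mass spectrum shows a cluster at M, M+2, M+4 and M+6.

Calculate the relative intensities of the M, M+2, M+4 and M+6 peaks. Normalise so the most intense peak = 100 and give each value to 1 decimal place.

50.2 : 100.0 : 66.4 : 14.7

The 3 Ga atoms are independent, so intensities follow the terms of (0.601 + 0.399)^3.
P(M) = 0.601^3 = 0.217082
P(M+2) = 3 × 0.601^2 × 0.399^1 = 0.432358
P(M+4) = 3 × 0.601^1 × 0.399^2 = 0.287039
P(M+6) = 0.399^3 = 0.063521
The M+2 peak is largest (0.432358); scaling to 100 gives 50.2 : 100.0 : 66.4 : 14.7.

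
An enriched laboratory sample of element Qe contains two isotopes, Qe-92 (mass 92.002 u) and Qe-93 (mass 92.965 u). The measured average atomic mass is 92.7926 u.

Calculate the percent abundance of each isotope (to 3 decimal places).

With x = fraction of Qe-92 (so Qe-93 is 1 − x):
92.002·x + 92.965·(1 − x) = 92.7926
(92.002 − 92.965)·x = 92.7926 − 92.965
x = -0.1724 / -0.963 = 0.17902 → 17.902% Qe-92, 82.098% Qe-93.

Qe-92: 17.902%, Qe-93: 82.098%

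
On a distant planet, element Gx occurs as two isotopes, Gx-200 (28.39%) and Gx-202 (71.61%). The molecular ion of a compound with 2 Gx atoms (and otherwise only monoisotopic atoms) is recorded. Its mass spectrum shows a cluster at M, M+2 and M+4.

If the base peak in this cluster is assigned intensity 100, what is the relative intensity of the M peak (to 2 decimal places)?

15.72

Term probabilities: M 0.0806, M+2 0.4066, M+4 0.5128. Base peak = M+4.
P(M+4) = C(2,2) × 0.2839^0 × 0.7161^2 = 1 × 1.0000 × 0.51279921 = 0.512799 (base)
P(M) = C(2,0) × 0.2839^2 × 0.7161^0 = 1 × 0.08059921 × 1.0000 = 0.080599
Relative intensity = 0.080599 / 0.512799 × 100 = 15.72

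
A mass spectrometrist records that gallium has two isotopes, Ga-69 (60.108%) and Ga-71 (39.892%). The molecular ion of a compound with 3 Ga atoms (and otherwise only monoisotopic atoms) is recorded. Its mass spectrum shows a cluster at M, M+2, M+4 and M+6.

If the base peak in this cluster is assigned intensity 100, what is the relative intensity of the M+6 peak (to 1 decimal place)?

(0.60108 + 0.39892)^3 gives M 0.2172, M+2 0.4324, M+4 0.2870, M+6 0.0635; the largest is M+2.
P(M+2) = C(3,1) × 0.60108^2 × 0.39892^1 = 3 × 0.36129717 × 0.39892 = 0.432386 (base)
P(M+6) = C(3,3) × 0.60108^0 × 0.39892^3 = 1 × 1.0000 × 0.063483 = 0.063483
Relative intensity = 0.063483 / 0.432386 × 100 = 14.7

14.7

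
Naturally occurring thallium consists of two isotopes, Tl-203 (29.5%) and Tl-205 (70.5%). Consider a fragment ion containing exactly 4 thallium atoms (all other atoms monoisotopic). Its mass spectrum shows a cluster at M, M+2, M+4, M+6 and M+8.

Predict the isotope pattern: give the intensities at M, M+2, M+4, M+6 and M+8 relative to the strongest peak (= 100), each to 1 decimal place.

1.8 : 17.5 : 62.8 : 100.0 : 59.7

The 4 Tl atoms are independent, so intensities follow the terms of (0.295 + 0.705)^4.
P(M) = 0.295^4 = 0.007573
P(M+2) = 4 × 0.295^3 × 0.705^1 = 0.072396
P(M+4) = 6 × 0.295^2 × 0.705^2 = 0.259522
P(M+6) = 4 × 0.295^1 × 0.705^3 = 0.413475
P(M+8) = 0.705^4 = 0.247034
The M+6 peak is largest (0.413475); scaling to 100 gives 1.8 : 17.5 : 62.8 : 100.0 : 59.7.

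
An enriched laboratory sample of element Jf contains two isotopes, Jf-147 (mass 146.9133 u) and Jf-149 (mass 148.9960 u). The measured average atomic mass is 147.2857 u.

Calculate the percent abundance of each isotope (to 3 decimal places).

With x = fraction of Jf-147 (so Jf-149 is 1 − x):
146.9133·x + 148.9960·(1 − x) = 147.2857
(146.9133 − 148.9960)·x = 147.2857 − 148.9960
x = -1.7103 / -2.0827 = 0.82119 → 82.119% Jf-147, 17.881% Jf-149.

Jf-147: 82.119%, Jf-149: 17.881%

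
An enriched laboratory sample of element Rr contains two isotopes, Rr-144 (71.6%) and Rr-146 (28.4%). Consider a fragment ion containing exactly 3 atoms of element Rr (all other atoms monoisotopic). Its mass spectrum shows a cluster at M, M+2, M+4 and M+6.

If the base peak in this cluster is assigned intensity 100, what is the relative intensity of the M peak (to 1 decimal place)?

84.0

(0.716 + 0.284)^3 gives M 0.3671, M+2 0.4368, M+4 0.1732, M+6 0.0229; the largest is M+2.
P(M+2) = C(3,1) × 0.716^2 × 0.284^1 = 3 × 0.512656 × 0.2840 = 0.436783 (base)
P(M) = C(3,0) × 0.716^3 × 0.284^0 = 1 × 0.3670617 × 1.0000 = 0.367062
Relative intensity = 0.367062 / 0.436783 × 100 = 84.0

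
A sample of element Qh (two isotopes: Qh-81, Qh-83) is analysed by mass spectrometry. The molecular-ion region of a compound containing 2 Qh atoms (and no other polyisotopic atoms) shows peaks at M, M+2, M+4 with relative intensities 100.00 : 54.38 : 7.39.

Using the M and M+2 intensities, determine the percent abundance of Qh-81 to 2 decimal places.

78.62%

Write p for the Qh-81 fraction. I(M+2)/I(M) = [C(2,1)·p^1·(1−p)] / p^2 = 2·(1−p)/p = 54.38/100.00 = 0.5438
(1−p)/p = 0.5438/2 = 0.2719  ⇒  p = 1/(1 + 0.2719) = 0.7862
Qh-81: 78.62%, Qh-83: 21.38%.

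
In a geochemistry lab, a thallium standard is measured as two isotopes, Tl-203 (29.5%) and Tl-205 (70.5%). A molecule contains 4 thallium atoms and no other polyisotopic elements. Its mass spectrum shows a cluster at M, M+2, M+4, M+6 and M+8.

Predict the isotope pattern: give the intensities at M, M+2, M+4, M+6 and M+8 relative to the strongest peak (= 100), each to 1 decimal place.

1.8 : 17.5 : 62.8 : 100.0 : 59.7

Each Tl atom is independently Tl-203 (p = 0.295) or Tl-205 (q = 0.705); the cluster is the binomial expansion (p + q)^4.
P(M) = 0.295^4 = 0.007573
P(M+2) = 4 × 0.295^3 × 0.705^1 = 0.072396
P(M+4) = 6 × 0.295^2 × 0.705^2 = 0.259522
P(M+6) = 4 × 0.295^1 × 0.705^3 = 0.413475
P(M+8) = 0.705^4 = 0.247034
The M+6 peak is largest (0.413475); scaling to 100 gives 1.8 : 17.5 : 62.8 : 100.0 : 59.7.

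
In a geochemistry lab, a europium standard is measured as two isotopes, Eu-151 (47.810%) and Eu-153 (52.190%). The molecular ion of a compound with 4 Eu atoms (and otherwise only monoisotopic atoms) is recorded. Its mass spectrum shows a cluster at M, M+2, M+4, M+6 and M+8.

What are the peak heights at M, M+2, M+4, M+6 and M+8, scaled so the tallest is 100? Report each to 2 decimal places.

The 4 Eu atoms are independent, so intensities follow the terms of (0.47810 + 0.52190)^4.
P(M) = 0.47810^4 = 0.052249
P(M+2) = 4 × 0.47810^3 × 0.52190^1 = 0.228141
P(M+4) = 6 × 0.47810^2 × 0.52190^2 = 0.373563
P(M+6) = 4 × 0.47810^1 × 0.52190^3 = 0.271857
P(M+8) = 0.52190^4 = 0.074191
The M+4 peak is largest (0.373563); scaling to 100 gives 13.99 : 61.07 : 100.00 : 72.77 : 19.86.

13.99 : 61.07 : 100.00 : 72.77 : 19.86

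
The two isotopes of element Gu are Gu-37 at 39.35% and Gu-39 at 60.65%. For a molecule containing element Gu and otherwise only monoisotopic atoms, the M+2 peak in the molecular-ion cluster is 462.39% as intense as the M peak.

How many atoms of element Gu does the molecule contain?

3

For n independent Gu atoms, I(M+2)/I(M) = n · (abundance Gu-39) / (abundance Gu-37) = n · 0.6065/0.3935.
n = 4.6239 × 0.3935/0.6065 = 3.00 ≈ 3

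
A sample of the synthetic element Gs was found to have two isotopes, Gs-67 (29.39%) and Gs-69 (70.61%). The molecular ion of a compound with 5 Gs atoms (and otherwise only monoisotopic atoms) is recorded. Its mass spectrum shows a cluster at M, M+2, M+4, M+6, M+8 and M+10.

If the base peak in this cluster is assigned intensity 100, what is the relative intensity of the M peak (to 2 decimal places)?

0.60

(0.2939 + 0.7061)^5 gives M 0.0022, M+2 0.0263, M+4 0.1266, M+6 0.3041, M+8 0.3653, M+10 0.1755; the largest is M+8.
P(M+8) = C(5,4) × 0.2939^1 × 0.7061^4 = 5 × 0.2939 × 0.24857923 = 0.365287 (base)
P(M) = C(5,0) × 0.2939^5 × 0.7061^0 = 1 × 0.00219279 × 1.0000 = 0.002193
Relative intensity = 0.002193 / 0.365287 × 100 = 0.60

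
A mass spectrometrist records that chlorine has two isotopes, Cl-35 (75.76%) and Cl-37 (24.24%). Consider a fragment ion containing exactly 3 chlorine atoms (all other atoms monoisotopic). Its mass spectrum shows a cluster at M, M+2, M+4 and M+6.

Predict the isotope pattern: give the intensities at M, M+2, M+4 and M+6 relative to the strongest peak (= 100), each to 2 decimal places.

The 3 Cl atoms are independent, so intensities follow the terms of (0.7576 + 0.2424)^3.
P(M) = 0.7576^3 = 0.434830
P(M+2) = 3 × 0.7576^2 × 0.2424^1 = 0.417382
P(M+4) = 3 × 0.7576^1 × 0.2424^2 = 0.133545
P(M+6) = 0.2424^3 = 0.014243
The M peak is largest (0.434830); scaling to 100 gives 100.00 : 95.99 : 30.71 : 3.28.

100.00 : 95.99 : 30.71 : 3.28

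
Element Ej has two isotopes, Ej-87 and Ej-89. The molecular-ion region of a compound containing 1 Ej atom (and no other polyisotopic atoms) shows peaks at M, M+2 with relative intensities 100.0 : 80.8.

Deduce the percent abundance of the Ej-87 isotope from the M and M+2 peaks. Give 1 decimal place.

55.3%

Let p = fractional abundance of Ej-87. I(M+2)/I(M) = [C(1,1)·p^0·(1−p)] / p^1 = 1·(1−p)/p = 80.8/100.0 = 0.8080
(1−p)/p = 0.8080/1 = 0.8080  ⇒  p = 1/(1 + 0.8080) = 0.5531
Ej-87: 55.3%, Ej-89: 44.7%.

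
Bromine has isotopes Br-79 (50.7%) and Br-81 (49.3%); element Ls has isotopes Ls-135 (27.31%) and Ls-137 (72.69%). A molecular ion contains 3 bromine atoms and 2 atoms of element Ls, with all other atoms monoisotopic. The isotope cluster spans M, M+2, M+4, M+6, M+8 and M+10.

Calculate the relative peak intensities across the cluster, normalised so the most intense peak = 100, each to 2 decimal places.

Bromine pattern (n=3): 0.13032384 : 0.38017547 : 0.36967753 : 0.11982316
Element Ls pattern (n=2): 0.07458361 : 0.39703278 : 0.52838361
Convolve the two distributions (both contribute in 2-u steps):
  M: 0.13032384×0.07458361 = 0.009720
  M+2: 0.13032384×0.39703278 + 0.38017547×0.07458361 = 0.080098
  M+4: 0.13032384×0.52838361 + 0.38017547×0.39703278 + 0.36967753×0.07458361 = 0.247375
  M+6: 0.38017547×0.52838361 + 0.36967753×0.39703278 + 0.11982316×0.07458361 = 0.356589
  M+8: 0.36967753×0.52838361 + 0.11982316×0.39703278 = 0.242905
  M+10: 0.11982316×0.52838361 = 0.063313
Scale to base peak (0.356589) = 100: 2.73 : 22.46 : 69.37 : 100.00 : 68.12 : 17.76

2.73 : 22.46 : 69.37 : 100.00 : 68.12 : 17.76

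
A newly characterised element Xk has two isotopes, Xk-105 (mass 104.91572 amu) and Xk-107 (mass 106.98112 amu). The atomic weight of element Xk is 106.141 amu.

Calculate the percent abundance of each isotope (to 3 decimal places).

Xk-105: 40.676%, Xk-107: 59.324%

Let x be the fractional abundance of Xk-105; then Xk-107 has abundance 1 − x.
104.91572·x + 106.98112·(1 − x) = 106.141
(104.91572 − 106.98112)·x = 106.141 − 106.98112
x = -0.84012 / -2.06540 = 0.40676 → 40.676% Xk-105, 59.324% Xk-107.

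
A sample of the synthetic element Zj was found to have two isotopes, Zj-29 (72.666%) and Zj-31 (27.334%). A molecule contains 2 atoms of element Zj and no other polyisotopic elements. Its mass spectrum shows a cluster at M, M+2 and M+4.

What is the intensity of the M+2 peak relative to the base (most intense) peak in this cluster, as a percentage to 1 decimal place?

75.2%

Term probabilities: M 0.5280, M+2 0.3973, M+4 0.0747. Base peak = M.
P(M) = C(2,0) × 0.72666^2 × 0.27334^0 = 1 × 0.52803476 × 1.0000 = 0.528035 (base)
P(M+2) = C(2,1) × 0.72666^1 × 0.27334^1 = 2 × 0.72666 × 0.27334 = 0.397250
Relative intensity = 0.397250 / 0.528035 × 100 = 75.2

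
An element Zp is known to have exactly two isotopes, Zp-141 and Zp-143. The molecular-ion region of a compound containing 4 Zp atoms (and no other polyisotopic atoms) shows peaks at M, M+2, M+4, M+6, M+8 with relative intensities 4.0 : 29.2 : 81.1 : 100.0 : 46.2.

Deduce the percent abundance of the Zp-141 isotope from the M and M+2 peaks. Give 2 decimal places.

If p is the fraction of Zp that is Zp-141, then I(M+2)/I(M) = [C(4,1)·p^3·(1−p)] / p^4 = 4·(1−p)/p = 29.2/4.0 = 7.3000
(1−p)/p = 7.3000/4 = 1.8250  ⇒  p = 1/(1 + 1.8250) = 0.3540
Zp-141: 35.40%, Zp-143: 64.60%.

35.40%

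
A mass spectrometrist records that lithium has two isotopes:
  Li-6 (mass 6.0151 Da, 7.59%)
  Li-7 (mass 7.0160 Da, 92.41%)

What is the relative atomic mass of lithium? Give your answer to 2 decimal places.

6.94 Da

Ar = Σ fᵢ·mᵢ = 0.0759 × 6.0151 + 0.9241 × 7.0160
= 0.45655 + 6.48349 = 6.94004 Da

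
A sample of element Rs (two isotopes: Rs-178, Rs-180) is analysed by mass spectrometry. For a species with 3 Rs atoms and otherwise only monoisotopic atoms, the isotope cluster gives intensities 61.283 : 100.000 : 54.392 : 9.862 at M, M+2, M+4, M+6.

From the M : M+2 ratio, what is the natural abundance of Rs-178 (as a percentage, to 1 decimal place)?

If p is the fraction of Rs that is Rs-178, then I(M+2)/I(M) = [C(3,1)·p^2·(1−p)] / p^3 = 3·(1−p)/p = 100.000/61.283 = 1.6318
(1−p)/p = 1.6318/3 = 0.5439  ⇒  p = 1/(1 + 0.5439) = 0.6477
Rs-178: 64.8%, Rs-180: 35.2%.

64.8%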